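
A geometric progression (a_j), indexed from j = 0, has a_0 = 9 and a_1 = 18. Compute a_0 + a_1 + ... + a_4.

279

Common ratio r = 2.
a_j = 9·2^(j-0).
S = 9·(2^5 - 1)/(2 - 1) = 9·(32 - 1)/(1) = 279.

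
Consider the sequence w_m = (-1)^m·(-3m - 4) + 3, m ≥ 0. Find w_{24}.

-73

(-1)^24 = 1; -3m - 4 at m=24 is -76; so w_{24} = -73.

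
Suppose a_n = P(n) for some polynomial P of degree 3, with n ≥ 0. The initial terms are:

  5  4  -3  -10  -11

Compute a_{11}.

654

1st diffs: -1, -7, -7, -1.
2nd diffs: -6, 0, 6.
3rd diffs: 6, 6 (constant).
Newton forward-difference form: a_n = 5 + (-1)·C(n,1) + (-6)·C(n,2) + 6·C(n,3).
At n = 11: n = 11, so a_{11} = 5 - 11 - 330 + 990 = 654.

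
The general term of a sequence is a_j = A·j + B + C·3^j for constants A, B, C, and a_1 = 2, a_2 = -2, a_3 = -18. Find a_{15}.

-14348874

Plug in j = 1, 2, 3: A + B + 3C = 2; 2A + B + 9C = -2; 3A + B + 27C = -18.
Subtracting the first from the second: A + 6C = -4.
Subtracting the second from the third: A + 18C = -16.
Solving: C = -1, A = 2, then B = 3.
Therefore a_{15} = 30 + 3 + (-1)·14348907 = -14348874.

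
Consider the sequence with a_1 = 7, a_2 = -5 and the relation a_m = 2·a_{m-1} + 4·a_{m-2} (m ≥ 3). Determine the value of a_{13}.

1077248

a_3 = 18  a_4 = 16  a_5 = 104  …  a_{10} = 31744  a_{11} = 102912  a_{12} = 332800  a_{13} = 1077248.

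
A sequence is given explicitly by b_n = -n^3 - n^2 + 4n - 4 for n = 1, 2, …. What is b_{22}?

-11048

b_{22} = -1·22^3 - 1·22^2 + 4·22 - 4 = -11048.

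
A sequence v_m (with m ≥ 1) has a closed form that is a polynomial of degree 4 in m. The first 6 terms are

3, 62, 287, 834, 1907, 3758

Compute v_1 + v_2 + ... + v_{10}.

67461

1st diffs: 59, 225, 547, 1073, 1851.
2nd diffs: 166, 322, 526, 778.
3rd diffs: 156, 204, 252.
4th diffs: 48, 48 (constant).
So v_m = 2m^4 + 6m^3 - 3m^2 - 4m + 2.
Continuing: 6687, 11042, 17219, 25662.
Summing m = 1..10 (10 terms) gives 67461.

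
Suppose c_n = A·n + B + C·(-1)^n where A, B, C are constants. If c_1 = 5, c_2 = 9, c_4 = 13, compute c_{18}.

Write the equations: A + B - C = 5; 2A + B + C = 9; 4A + B + C = 13.
Subtracting the first from the second: A + 2C = 4.
Subtracting the second from the third: 2A = 4.
Solving: C = 1, A = 2, then B = 4.
So c_n = 2·n + 4 + 1·(-1)^n; at n=18 this is 41.

41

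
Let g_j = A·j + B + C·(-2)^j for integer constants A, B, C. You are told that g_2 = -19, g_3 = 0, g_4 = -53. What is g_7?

220

Plug in j = 2, 3, 4: 2A + B + 4C = -19; 3A + B - 8C = 0; 4A + B + 16C = -53.
Subtracting the first from the second: A - 12C = 19.
Subtracting the second from the third: A + 24C = -53.
Solving: C = -2, A = -5, then B = -1.
Hence g_7 = -5·7 + (-1) + (-2)·(-128) = 220.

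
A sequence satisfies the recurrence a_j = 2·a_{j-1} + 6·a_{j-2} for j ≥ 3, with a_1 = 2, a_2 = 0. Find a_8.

Compute successive terms:
a_3 = 12, a_4 = 24, a_5 = 120, a_6 = 384, a_7 = 1488, a_8 = 5280.

5280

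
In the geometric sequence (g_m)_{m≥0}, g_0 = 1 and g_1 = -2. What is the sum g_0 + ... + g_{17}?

-87381

Common ratio r = -2.
g_m = 1·(-2)^(m-0).
S = 1·((-2)^18 - 1)/(-2 - 1) = 1·(262144 - 1)/(-3) = -87381.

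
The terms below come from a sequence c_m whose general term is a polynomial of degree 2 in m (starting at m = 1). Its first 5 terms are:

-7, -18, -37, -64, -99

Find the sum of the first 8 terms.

1st diffs: -11, -19, -27, -35.
2nd diffs: -8, -8, -8 (constant).
Newton forward-difference form: c_m = -7 + (-11)·C(m-1,1) + (-8)·C(m-1,2).
Continuing: -142, -193, -252.
Summing m = 1..8 (8 terms) gives -812.

-812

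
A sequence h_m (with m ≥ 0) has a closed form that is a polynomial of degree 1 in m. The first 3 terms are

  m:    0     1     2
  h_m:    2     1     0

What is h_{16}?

-14

1st diffs: -1, -1 (constant).
So h_m = -m + 2.
Evaluating at m = 16 gives h_{16} = -14.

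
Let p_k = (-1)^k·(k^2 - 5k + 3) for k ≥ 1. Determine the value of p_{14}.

129

(-1)^14 = 1; k^2 - 5k + 3 at k=14 is 129; so p_{14} = 129.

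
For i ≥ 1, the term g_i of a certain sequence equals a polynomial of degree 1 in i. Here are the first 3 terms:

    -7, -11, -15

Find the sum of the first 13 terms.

1st diffs: -4, -4 (constant).
So g_i = -4i - 3.
Continuing: …, -19, -23, -27, -31, …, g_{13} = -55.
Summing i = 1..13 (13 terms) gives -403.

-403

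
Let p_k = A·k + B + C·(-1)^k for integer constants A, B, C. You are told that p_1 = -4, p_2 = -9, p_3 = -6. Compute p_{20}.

The three given values yield: A + B - C = -4; 2A + B + C = -9; 3A + B - C = -6.
Subtracting the first from the second: A + 2C = -5.
Subtracting the second from the third: A - 2C = 3.
Solving: C = -2, A = -1, then B = -5.
So p_k = -1·k + (-5) + (-2)·(-1)^k; at k=20 this is -27.

-27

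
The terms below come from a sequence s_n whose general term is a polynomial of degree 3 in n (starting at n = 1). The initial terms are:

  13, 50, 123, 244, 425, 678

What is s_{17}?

11645

1st diffs: 37, 73, 121, 181, 253.
2nd diffs: 36, 48, 60, 72.
3rd diffs: 12, 12, 12 (constant).
So s_n = 2n^3 + 6n^2 + 5n.
Evaluating at n = 17 gives s_{17} = 11645.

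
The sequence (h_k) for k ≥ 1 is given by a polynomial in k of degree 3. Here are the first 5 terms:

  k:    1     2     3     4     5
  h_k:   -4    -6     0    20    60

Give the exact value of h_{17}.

4284

1st diffs: -2, 6, 20, 40.
2nd diffs: 8, 14, 20.
3rd diffs: 6, 6 (constant).
So h_k = k^3 - 2k^2 - 3k.
Evaluating at k = 17 gives h_{17} = 4284.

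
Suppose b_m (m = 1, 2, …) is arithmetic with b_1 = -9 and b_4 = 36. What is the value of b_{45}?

Common difference d = (36 - (-9)) / (4 - 1) = 15.
b_m = -9 + (m - 1)·15.
b_{45} = -9 + 44·15 = 651.

651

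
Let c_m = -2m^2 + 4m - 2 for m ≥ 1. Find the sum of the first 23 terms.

-7590

Over m = 1..23: Σm = 276, Σm² = 4324.
Total = (-2)·4324 + (4)·276 + (-2)·23 = -7590.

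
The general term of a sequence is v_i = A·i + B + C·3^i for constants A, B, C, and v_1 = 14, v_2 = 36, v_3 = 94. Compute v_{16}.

129140228

The three given values yield: A + B + 3C = 14; 2A + B + 9C = 36; 3A + B + 27C = 94.
Subtracting the first from the second: A + 6C = 22.
Subtracting the second from the third: A + 18C = 58.
Solving: C = 3, A = 4, then B = 1.
Therefore v_{16} = 64 + 1 + 3·43046721 = 129140228.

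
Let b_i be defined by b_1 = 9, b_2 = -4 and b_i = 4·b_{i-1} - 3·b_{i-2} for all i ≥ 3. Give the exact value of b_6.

-1564

Iterate the recurrence:
b_3 = -43;  b_4 = -160;  b_5 = -511;  b_6 = -1564.
(Characteristic roots are 3 and 1.)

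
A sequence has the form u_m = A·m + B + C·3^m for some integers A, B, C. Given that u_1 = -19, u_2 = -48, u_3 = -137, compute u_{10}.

The three given values yield: A + B + 3C = -19; 2A + B + 9C = -48; 3A + B + 27C = -137.
Subtracting the first from the second: A + 6C = -29.
Subtracting the second from the third: A + 18C = -89.
Solving: C = -5, A = 1, then B = -5.
Hence u_{10} = 1·10 + (-5) + (-5)·59049 = -295240.

-295240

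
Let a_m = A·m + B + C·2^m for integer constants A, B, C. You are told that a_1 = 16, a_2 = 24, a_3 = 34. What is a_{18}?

262260

The three given values yield: A + B + 2C = 16; 2A + B + 4C = 24; 3A + B + 8C = 34.
Subtracting the first from the second: A + 2C = 8.
Subtracting the second from the third: A + 4C = 10.
Solving: C = 1, A = 6, then B = 8.
Hence a_{18} = 6·18 + 8 + 1·262144 = 262260.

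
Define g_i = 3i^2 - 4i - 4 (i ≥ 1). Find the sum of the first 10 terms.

895

Over i = 1..10: Σi = 55, Σi² = 385.
Total = (3)·385 + (-4)·55 + (-4)·10 = 895.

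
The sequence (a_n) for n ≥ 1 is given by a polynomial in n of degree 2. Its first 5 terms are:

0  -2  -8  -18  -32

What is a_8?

-98

1st diffs: -2, -6, -10, -14.
2nd diffs: -4, -4, -4 (constant).
So a_n = -2n^2 + 4n - 2.
Evaluating at n = 8 gives a_8 = -98.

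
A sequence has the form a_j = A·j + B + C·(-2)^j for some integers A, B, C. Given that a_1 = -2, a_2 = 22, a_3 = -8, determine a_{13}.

At j = 1, 2, 3: A + B - 2C = -2; 2A + B + 4C = 22; 3A + B - 8C = -8.
Subtracting the first from the second: A + 6C = 24.
Subtracting the second from the third: A - 12C = -30.
Solving: C = 3, A = 6, then B = -2.
So a_j = 6·j + (-2) + 3·(-2)^j; at j=13 this is -24500.

-24500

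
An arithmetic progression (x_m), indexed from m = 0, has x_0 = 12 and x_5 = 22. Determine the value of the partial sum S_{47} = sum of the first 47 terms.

Common difference d = (22 - 12) / (5 - 0) = 2.
x_m = 12 + (m - 0)·2.
x_{46} = 104; S = 47·(12 + 104)/2 = 2726.

2726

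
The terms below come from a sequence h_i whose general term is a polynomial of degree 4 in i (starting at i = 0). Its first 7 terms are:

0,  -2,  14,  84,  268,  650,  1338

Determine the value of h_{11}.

14828

1st diffs: -2, 16, 70, 184, 382, 688.
2nd diffs: 18, 54, 114, 198, 306.
3rd diffs: 36, 60, 84, 108.
4th diffs: 24, 24, 24 (constant).
Newton forward-difference form: h_i = (-2)·C(i,1) + 18·C(i,2) + 36·C(i,3) + 24·C(i,4).
At i = 11: i = 11, so h_{11} = -22 + 990 + 5940 + 7920 = 14828.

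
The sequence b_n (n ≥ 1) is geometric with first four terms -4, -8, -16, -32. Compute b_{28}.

Common ratio r = 2.
b_n = (-4)·2^(n-1).
b_{28} = (-4)·2^27 = -536870912.

-536870912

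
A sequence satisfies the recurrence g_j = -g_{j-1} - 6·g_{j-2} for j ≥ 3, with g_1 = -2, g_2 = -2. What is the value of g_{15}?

Iterate the recurrence:
g_3 = 14;  g_4 = -2;  g_5 = -82;  …;  g_{12} = -44546;  g_{13} = 36398;  g_{14} = 230878;  g_{15} = -449266.

-449266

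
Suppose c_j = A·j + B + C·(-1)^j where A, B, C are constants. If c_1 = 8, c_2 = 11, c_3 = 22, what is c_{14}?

95

At j = 1, 2, 3: A + B - C = 8; 2A + B + C = 11; 3A + B - C = 22.
Subtracting the first from the second: A + 2C = 3.
Subtracting the second from the third: A - 2C = 11.
Solving: C = -2, A = 7, then B = -1.
Hence c_{14} = 7·14 + (-1) + (-2)·1 = 95.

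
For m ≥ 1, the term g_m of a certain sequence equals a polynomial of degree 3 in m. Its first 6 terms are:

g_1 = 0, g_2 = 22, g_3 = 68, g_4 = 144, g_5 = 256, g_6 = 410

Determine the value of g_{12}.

2552

1st diffs: 22, 46, 76, 112, 154.
2nd diffs: 24, 30, 36, 42.
3rd diffs: 6, 6, 6 (constant).
Newton forward-difference form: g_m = 22·C(m-1,1) + 24·C(m-1,2) + 6·C(m-1,3).
At m = 12: m-1 = 11, so g_{12} = 242 + 1320 + 990 = 2552.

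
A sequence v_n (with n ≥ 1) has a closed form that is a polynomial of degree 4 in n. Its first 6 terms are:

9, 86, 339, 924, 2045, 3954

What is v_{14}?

93674

1st diffs: 77, 253, 585, 1121, 1909.
2nd diffs: 176, 332, 536, 788.
3rd diffs: 156, 204, 252.
4th diffs: 48, 48 (constant).
Newton forward-difference form: v_n = 9 + 77·C(n-1,1) + 176·C(n-1,2) + 156·C(n-1,3) + 48·C(n-1,4).
At n = 14: n-1 = 13, so v_{14} = 9 + 1001 + 13728 + 44616 + 34320 = 93674.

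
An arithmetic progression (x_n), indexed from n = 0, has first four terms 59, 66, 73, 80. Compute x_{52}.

423

Common difference d = 7.
x_n = 59 + (n - 0)·7.
x_{52} = 59 + 52·7 = 423.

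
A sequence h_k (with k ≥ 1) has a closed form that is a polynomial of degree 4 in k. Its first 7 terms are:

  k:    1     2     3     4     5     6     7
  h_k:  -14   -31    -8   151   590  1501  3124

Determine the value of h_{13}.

1st diffs: -17, 23, 159, 439, 911, 1623.
2nd diffs: 40, 136, 280, 472, 712.
3rd diffs: 96, 144, 192, 240.
4th diffs: 48, 48, 48 (constant).
Newton forward-difference form: h_k = -14 + (-17)·C(k-1,1) + 40·C(k-1,2) + 96·C(k-1,3) + 48·C(k-1,4).
At k = 13: k-1 = 12, so h_{13} = -14 - 204 + 2640 + 21120 + 23760 = 47302.

47302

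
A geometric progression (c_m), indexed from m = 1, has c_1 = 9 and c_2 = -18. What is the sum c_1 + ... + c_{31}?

6442450947

Common ratio r = -2.
c_m = 9·(-2)^(m-1).
S = 9·((-2)^31 - 1)/(-2 - 1) = 9·(-2147483648 - 1)/(-3) = 6442450947.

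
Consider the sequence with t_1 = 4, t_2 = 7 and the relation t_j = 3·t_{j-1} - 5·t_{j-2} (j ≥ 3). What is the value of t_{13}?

-56876

Iterate the recurrence:
t_3 = 1;  t_4 = -32;  t_5 = -101;  …;  t_{10} = 2632;  t_{11} = -4349;  t_{12} = -26207;  t_{13} = -56876.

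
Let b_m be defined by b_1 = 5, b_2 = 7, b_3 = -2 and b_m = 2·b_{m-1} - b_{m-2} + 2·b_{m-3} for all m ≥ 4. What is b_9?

Step forward from the initial values:
b_4 = -1;  b_5 = 14;  b_6 = 25;  b_7 = 34;  b_8 = 71;  b_9 = 158.

158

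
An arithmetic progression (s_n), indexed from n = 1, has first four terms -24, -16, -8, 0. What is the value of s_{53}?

Common difference d = 8.
s_n = -24 + (n - 1)·8.
s_{53} = -24 + 52·8 = 392.

392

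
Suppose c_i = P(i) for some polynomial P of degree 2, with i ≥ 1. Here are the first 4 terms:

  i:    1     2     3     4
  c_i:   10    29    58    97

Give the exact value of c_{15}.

1st diffs: 19, 29, 39.
2nd diffs: 10, 10 (constant).
Newton forward-difference form: c_i = 10 + 19·C(i-1,1) + 10·C(i-1,2).
At i = 15: i-1 = 14, so c_{15} = 10 + 266 + 910 = 1186.

1186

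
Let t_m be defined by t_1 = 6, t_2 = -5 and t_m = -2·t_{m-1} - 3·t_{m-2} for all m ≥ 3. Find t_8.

-245

Iterate the recurrence:
t_3 = -8, t_4 = 31, t_5 = -38, t_6 = -17, t_7 = 148, t_8 = -245.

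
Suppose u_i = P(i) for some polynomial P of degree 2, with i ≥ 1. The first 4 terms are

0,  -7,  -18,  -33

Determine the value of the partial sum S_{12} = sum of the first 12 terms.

1st diffs: -7, -11, -15.
2nd diffs: -4, -4 (constant).
Newton forward-difference form: u_i = (-7)·C(i-1,1) + (-4)·C(i-1,2).
Continuing: …, -52, -75, -102, -133, …, u_{12} = -297.
Summing i = 1..12 (12 terms) gives -1342.

-1342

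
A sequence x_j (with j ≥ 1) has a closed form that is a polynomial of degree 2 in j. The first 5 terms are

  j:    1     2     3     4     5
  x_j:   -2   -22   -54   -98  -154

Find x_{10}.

1st diffs: -20, -32, -44, -56.
2nd diffs: -12, -12, -12 (constant).
Newton forward-difference form: x_j = -2 + (-20)·C(j-1,1) + (-12)·C(j-1,2).
At j = 10: j-1 = 9, so x_{10} = -2 - 180 - 432 = -614.

-614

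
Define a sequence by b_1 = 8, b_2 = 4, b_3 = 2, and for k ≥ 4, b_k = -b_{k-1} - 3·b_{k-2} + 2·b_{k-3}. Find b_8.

Compute successive terms:
b_4 = 2;  b_5 = 0;  b_6 = -2;  b_7 = 6;  b_8 = 0.

0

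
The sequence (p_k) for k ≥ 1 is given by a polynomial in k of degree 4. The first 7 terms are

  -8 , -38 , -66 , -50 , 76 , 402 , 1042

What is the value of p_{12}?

14622

1st diffs: -30, -28, 16, 126, 326, 640.
2nd diffs: 2, 44, 110, 200, 314.
3rd diffs: 42, 66, 90, 114.
4th diffs: 24, 24, 24 (constant).
Newton forward-difference form: p_k = -8 + (-30)·C(k-1,1) + 2·C(k-1,2) + 42·C(k-1,3) + 24·C(k-1,4).
At k = 12: k-1 = 11, so p_{12} = -8 - 330 + 110 + 6930 + 7920 = 14622.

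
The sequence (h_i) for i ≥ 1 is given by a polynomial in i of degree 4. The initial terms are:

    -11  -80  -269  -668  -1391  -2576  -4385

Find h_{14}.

1st diffs: -69, -189, -399, -723, -1185, -1809.
2nd diffs: -120, -210, -324, -462, -624.
3rd diffs: -90, -114, -138, -162.
4th diffs: -24, -24, -24 (constant).
Newton forward-difference form: h_i = -11 + (-69)·C(i-1,1) + (-120)·C(i-1,2) + (-90)·C(i-1,3) + (-24)·C(i-1,4).
At i = 14: i-1 = 13, so h_{14} = -11 - 897 - 9360 - 25740 - 17160 = -53168.

-53168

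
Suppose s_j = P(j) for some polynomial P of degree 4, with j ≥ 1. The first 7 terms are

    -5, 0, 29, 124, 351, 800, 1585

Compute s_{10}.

1st diffs: 5, 29, 95, 227, 449, 785.
2nd diffs: 24, 66, 132, 222, 336.
3rd diffs: 42, 66, 90, 114.
4th diffs: 24, 24, 24 (constant).
Newton forward-difference form: s_j = -5 + 5·C(j-1,1) + 24·C(j-1,2) + 42·C(j-1,3) + 24·C(j-1,4).
At j = 10: j-1 = 9, so s_{10} = -5 + 45 + 864 + 3528 + 3024 = 7456.

7456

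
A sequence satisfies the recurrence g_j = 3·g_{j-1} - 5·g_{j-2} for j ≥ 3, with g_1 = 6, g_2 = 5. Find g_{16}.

1061930

g_3 = -15, g_4 = -70, g_5 = -135, …, g_{13} = -56010, g_{14} = 55445, g_{15} = 446385, g_{16} = 1061930.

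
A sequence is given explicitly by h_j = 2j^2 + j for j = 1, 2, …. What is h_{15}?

465

h_{15} = 2·15^2 + 1·15 = 465.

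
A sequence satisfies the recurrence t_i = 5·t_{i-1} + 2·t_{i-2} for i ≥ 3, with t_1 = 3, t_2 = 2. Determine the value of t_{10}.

2022492

Compute successive terms:
t_3 = 16;  t_4 = 84;  t_5 = 452;  t_6 = 2428;  t_7 = 13044;  t_8 = 70076;  t_9 = 376468;  t_{10} = 2022492.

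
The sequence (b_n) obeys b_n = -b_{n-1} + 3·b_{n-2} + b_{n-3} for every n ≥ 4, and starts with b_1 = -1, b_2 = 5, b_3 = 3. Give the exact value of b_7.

Iterate the recurrence:
b_4 = 11;  b_5 = 3;  b_6 = 33;  b_7 = -13.

-13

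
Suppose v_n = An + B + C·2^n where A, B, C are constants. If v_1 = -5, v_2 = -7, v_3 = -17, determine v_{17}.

-524189

Write the equations: A + B + 2C = -5; 2A + B + 4C = -7; 3A + B + 8C = -17.
Subtracting the first from the second: A + 2C = -2.
Subtracting the second from the third: A + 4C = -10.
Solving: C = -4, A = 6, then B = -3.
Therefore v_{17} = 102 + (-3) + (-4)·131072 = -524189.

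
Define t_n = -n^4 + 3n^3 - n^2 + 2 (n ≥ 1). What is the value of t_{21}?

t_{21} = -1·21^4 + 3·21^3 - 1·21^2 + 2 = -167137.

-167137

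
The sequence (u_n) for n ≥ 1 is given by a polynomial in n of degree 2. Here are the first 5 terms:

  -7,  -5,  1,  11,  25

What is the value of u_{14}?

1st diffs: 2, 6, 10, 14.
2nd diffs: 4, 4, 4 (constant).
So u_n = 2n^2 - 4n - 5.
Evaluating at n = 14 gives u_{14} = 331.

331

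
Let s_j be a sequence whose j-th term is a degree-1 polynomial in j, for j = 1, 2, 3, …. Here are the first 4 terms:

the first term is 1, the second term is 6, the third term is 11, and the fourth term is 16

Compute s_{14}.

66

1st diffs: 5, 5, 5 (constant).
So s_j = 5j - 4.
Evaluating at j = 14 gives s_{14} = 66.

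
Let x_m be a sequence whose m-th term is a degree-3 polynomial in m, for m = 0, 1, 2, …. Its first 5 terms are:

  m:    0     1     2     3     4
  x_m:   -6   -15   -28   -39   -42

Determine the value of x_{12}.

942

1st diffs: -9, -13, -11, -3.
2nd diffs: -4, 2, 8.
3rd diffs: 6, 6 (constant).
Newton forward-difference form: x_m = -6 + (-9)·C(m,1) + (-4)·C(m,2) + 6·C(m,3).
At m = 12: m = 12, so x_{12} = -6 - 108 - 264 + 1320 = 942.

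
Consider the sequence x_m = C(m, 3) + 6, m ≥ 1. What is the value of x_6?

26

C(6, 3) = 20, so x_6 = 26.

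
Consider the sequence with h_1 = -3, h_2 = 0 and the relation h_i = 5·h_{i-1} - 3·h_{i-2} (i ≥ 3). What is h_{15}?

Iterate the recurrence:
h_3 = 9, h_4 = 45, h_5 = 198, …, h_{12} = 5429475, h_{13} = 23361813, h_{14} = 100520640, h_{15} = 432517761.

432517761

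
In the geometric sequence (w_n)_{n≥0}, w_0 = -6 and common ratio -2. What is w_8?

w_n = (-6)·(-2)^(n-0).
w_8 = (-6)·(-2)^8 = -1536.

-1536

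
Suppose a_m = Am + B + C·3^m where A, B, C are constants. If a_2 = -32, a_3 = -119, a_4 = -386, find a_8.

-32774

At m = 2, 3, 4: 2A + B + 9C = -32; 3A + B + 27C = -119; 4A + B + 81C = -386.
Subtracting the first from the second: A + 18C = -87.
Subtracting the second from the third: A + 54C = -267.
Solving: C = -5, A = 3, then B = 7.
Therefore a_8 = 24 + 7 + (-5)·6561 = -32774.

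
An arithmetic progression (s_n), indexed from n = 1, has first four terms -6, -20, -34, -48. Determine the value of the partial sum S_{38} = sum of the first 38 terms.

Common difference d = -14.
s_n = -6 + (n - 1)·(-14).
s_{38} = -524; S = 38·(-6 + (-524))/2 = -10070.

-10070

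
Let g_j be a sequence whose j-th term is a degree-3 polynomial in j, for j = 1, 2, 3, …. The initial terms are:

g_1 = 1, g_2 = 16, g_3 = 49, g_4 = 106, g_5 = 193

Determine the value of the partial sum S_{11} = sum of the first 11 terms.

5786

1st diffs: 15, 33, 57, 87.
2nd diffs: 18, 24, 30.
3rd diffs: 6, 6 (constant).
Newton forward-difference form: g_j = 1 + 15·C(j-1,1) + 18·C(j-1,2) + 6·C(j-1,3).
Continuing: …, 316, 481, 694, 961, …, g_{11} = 1681.
Summing j = 1..11 (11 terms) gives 5786.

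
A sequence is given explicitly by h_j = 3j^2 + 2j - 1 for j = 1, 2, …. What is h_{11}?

h_{11} = 3·11^2 + 2·11 - 1 = 384.

384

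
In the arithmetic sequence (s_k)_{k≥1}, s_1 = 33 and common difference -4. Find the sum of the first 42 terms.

s_k = 33 + (k - 1)·(-4).
s_{42} = -131; S = 42·(33 + (-131))/2 = -2058.

-2058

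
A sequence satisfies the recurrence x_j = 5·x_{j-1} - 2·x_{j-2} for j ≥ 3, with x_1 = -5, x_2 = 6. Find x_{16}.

15306242932

Step forward from the initial values:
x_3 = 40;  x_4 = 188;  x_5 = 860;  …;  x_{13} = 161261420;  x_{14} = 735602484;  x_{15} = 3355489580;  x_{16} = 15306242932.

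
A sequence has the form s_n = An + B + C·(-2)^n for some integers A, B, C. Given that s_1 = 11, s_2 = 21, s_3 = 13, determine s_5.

At n = 1, 2, 3: A + B - 2C = 11; 2A + B + 4C = 21; 3A + B - 8C = 13.
Subtracting the first from the second: A + 6C = 10.
Subtracting the second from the third: A - 12C = -8.
Solving: C = 1, A = 4, then B = 9.
So s_n = 4·n + 9 + 1·(-2)^n; at n=5 this is -3.

-3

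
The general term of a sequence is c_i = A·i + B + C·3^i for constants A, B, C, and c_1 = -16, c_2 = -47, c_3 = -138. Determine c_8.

Plug in i = 1, 2, 3: A + B + 3C = -16; 2A + B + 9C = -47; 3A + B + 27C = -138.
Subtracting the first from the second: A + 6C = -31.
Subtracting the second from the third: A + 18C = -91.
Solving: C = -5, A = -1, then B = 0.
Therefore c_8 = -8 + 0 + (-5)·6561 = -32813.

-32813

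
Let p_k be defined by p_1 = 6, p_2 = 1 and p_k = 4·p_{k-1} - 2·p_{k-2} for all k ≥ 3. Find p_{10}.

p_3 = -8, p_4 = -34, p_5 = -120, p_6 = -412, p_7 = -1408, p_8 = -4808, p_9 = -16416, p_{10} = -56048.

-56048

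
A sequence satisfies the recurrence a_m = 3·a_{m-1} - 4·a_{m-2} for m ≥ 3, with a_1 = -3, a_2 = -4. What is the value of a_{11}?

-1488

Step forward from the initial values:
a_3 = 0;  a_4 = 16;  a_5 = 48;  a_6 = 80;  a_7 = 48;  a_8 = -176;  a_9 = -720;  a_{10} = -1456;  a_{11} = -1488.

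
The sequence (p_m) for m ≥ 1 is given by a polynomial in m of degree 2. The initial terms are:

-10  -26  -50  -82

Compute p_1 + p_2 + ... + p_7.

1st diffs: -16, -24, -32.
2nd diffs: -8, -8 (constant).
Newton forward-difference form: p_m = -10 + (-16)·C(m-1,1) + (-8)·C(m-1,2).
Continuing: -122, -170, -226.
Summing m = 1..7 (7 terms) gives -686.

-686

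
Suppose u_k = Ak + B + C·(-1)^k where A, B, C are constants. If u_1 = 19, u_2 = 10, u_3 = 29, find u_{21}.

Plug in k = 1, 2, 3: A + B - C = 19; 2A + B + C = 10; 3A + B - C = 29.
Subtracting the first from the second: A + 2C = -9.
Subtracting the second from the third: A - 2C = 19.
Solving: C = -7, A = 5, then B = 7.
So u_k = 5·k + 7 + (-7)·(-1)^k; at k=21 this is 119.

119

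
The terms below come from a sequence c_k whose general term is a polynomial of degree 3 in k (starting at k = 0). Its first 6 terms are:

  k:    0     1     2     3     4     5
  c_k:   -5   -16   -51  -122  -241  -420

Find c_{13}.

1st diffs: -11, -35, -71, -119, -179.
2nd diffs: -24, -36, -48, -60.
3rd diffs: -12, -12, -12 (constant).
Newton forward-difference form: c_k = -5 + (-11)·C(k,1) + (-24)·C(k,2) + (-12)·C(k,3).
At k = 13: k = 13, so c_{13} = -5 - 143 - 1872 - 3432 = -5452.

-5452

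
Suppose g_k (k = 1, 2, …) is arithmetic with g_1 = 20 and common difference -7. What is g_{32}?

-197

g_k = 20 + (k - 1)·(-7).
g_{32} = 20 + 31·(-7) = -197.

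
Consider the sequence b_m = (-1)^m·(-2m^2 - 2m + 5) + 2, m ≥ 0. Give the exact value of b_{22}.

(-1)^22 = 1; -2m^2 - 2m + 5 at m=22 is -1007; so b_{22} = -1005.

-1005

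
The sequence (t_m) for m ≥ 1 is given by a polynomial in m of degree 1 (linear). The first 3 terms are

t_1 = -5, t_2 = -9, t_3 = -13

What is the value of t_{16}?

-65

1st diffs: -4, -4 (constant).
So t_m = -4m - 1.
Evaluating at m = 16 gives t_{16} = -65.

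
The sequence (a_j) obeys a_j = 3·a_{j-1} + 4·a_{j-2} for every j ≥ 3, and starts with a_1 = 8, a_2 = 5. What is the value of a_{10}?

Compute successive terms:
a_3 = 47; a_4 = 161; a_5 = 671; a_6 = 2657; a_7 = 10655; a_8 = 42593; a_9 = 170399; a_{10} = 681569.
(Characteristic roots are 4 and -1.)

681569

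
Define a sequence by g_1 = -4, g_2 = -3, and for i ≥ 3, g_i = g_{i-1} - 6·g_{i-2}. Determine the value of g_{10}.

-11841

Iterate the recurrence:
g_3 = 21; g_4 = 39; g_5 = -87; g_6 = -321; g_7 = 201; g_8 = 2127; g_9 = 921; g_{10} = -11841.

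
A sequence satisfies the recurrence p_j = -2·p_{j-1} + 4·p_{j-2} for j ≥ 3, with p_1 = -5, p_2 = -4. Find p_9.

-5888

Iterate the recurrence:
p_3 = -12; p_4 = 8; p_5 = -64; p_6 = 160; p_7 = -576; p_8 = 1792; p_9 = -5888.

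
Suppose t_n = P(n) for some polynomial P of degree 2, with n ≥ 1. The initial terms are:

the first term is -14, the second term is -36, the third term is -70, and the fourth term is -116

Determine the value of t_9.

-526

1st diffs: -22, -34, -46.
2nd diffs: -12, -12 (constant).
So t_n = -6n^2 - 4n - 4.
Evaluating at n = 9 gives t_9 = -526.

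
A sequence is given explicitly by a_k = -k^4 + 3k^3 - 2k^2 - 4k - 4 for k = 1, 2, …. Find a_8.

a_8 = -1·8^4 + 3·8^3 - 2·8^2 - 4·8 - 4 = -2724.

-2724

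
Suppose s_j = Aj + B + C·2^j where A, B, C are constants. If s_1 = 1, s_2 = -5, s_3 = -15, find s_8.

The three given values yield: A + B + 2C = 1; 2A + B + 4C = -5; 3A + B + 8C = -15.
Subtracting the first from the second: A + 2C = -6.
Subtracting the second from the third: A + 4C = -10.
Solving: C = -2, A = -2, then B = 7.
Hence s_8 = -2·8 + 7 + (-2)·256 = -521.

-521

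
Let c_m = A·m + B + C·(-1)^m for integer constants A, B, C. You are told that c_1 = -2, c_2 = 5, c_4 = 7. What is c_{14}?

17

The three given values yield: A + B - C = -2; 2A + B + C = 5; 4A + B + C = 7.
Subtracting the first from the second: A + 2C = 7.
Subtracting the second from the third: 2A = 2.
Solving: C = 3, A = 1, then B = 0.
Therefore c_{14} = 14 + 0 + 3·1 = 17.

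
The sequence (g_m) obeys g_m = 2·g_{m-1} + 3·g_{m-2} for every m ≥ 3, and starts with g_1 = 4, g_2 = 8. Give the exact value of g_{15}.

g_3 = 28  g_4 = 80  g_5 = 244  …  g_{12} = 531440  g_{13} = 1594324  g_{14} = 4782968  g_{15} = 14348908.
(Characteristic roots are 3 and -1.)

14348908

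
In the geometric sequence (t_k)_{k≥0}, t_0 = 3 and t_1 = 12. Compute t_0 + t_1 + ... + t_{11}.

Common ratio r = 4.
t_k = 3·4^(k-0).
S = 3·(4^12 - 1)/(4 - 1) = 3·(16777216 - 1)/(3) = 16777215.

16777215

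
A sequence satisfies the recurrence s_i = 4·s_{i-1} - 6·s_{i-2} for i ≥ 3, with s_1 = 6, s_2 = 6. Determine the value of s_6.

-552

Compute successive terms:
s_3 = -12;  s_4 = -84;  s_5 = -264;  s_6 = -552.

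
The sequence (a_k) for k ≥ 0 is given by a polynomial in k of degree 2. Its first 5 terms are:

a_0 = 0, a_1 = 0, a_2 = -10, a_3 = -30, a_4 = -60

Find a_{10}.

1st diffs: 0, -10, -20, -30.
2nd diffs: -10, -10, -10 (constant).
Newton forward-difference form: a_k = (-10)·C(k,2).
At k = 10: k = 10, so a_{10} = -450 = -450.

-450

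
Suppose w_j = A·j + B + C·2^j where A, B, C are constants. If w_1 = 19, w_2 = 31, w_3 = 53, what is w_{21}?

Plug in j = 1, 2, 3: A + B + 2C = 19; 2A + B + 4C = 31; 3A + B + 8C = 53.
Subtracting the first from the second: A + 2C = 12.
Subtracting the second from the third: A + 4C = 22.
Solving: C = 5, A = 2, then B = 7.
Therefore w_{21} = 42 + 7 + 5·2097152 = 10485809.

10485809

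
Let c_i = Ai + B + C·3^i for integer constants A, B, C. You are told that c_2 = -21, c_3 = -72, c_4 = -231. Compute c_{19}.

-3486784344

The three given values yield: 2A + B + 9C = -21; 3A + B + 27C = -72; 4A + B + 81C = -231.
Subtracting the first from the second: A + 18C = -51.
Subtracting the second from the third: A + 54C = -159.
Solving: C = -3, A = 3, then B = 0.
Therefore c_{19} = 57 + 0 + (-3)·1162261467 = -3486784344.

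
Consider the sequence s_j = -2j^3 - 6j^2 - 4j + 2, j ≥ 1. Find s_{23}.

s_{23} = -2·23^3 - 6·23^2 - 4·23 + 2 = -27598.

-27598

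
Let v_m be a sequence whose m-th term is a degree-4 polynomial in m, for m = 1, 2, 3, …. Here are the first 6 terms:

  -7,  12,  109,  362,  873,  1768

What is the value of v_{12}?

1st diffs: 19, 97, 253, 511, 895.
2nd diffs: 78, 156, 258, 384.
3rd diffs: 78, 102, 126.
4th diffs: 24, 24 (constant).
So v_m = m^4 + 3m^3 - 4m^2 - 5m - 2.
Evaluating at m = 12 gives v_{12} = 25282.

25282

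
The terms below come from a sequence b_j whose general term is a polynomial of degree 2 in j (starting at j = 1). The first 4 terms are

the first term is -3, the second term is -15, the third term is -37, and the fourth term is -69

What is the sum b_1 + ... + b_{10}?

1st diffs: -12, -22, -32.
2nd diffs: -10, -10 (constant).
Newton forward-difference form: b_j = -3 + (-12)·C(j-1,1) + (-10)·C(j-1,2).
Continuing: …, -111, -163, -225, -297, …, b_{10} = -471.
Summing j = 1..10 (10 terms) gives -1770.

-1770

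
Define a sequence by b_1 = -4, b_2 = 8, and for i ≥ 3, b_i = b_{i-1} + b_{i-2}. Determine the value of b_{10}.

188

Compute successive terms:
b_3 = 4; b_4 = 12; b_5 = 16; b_6 = 28; b_7 = 44; b_8 = 72; b_9 = 116; b_{10} = 188.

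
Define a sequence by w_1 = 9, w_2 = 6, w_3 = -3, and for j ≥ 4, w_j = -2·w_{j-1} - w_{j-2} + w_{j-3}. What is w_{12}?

Step forward from the initial values:
w_4 = 9;  w_5 = -9;  w_6 = 6;  w_7 = 6;  w_8 = -27;  w_9 = 54;  w_{10} = -75;  w_{11} = 69;  w_{12} = -9.

-9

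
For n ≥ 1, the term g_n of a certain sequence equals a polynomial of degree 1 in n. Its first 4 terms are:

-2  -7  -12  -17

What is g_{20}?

1st diffs: -5, -5, -5 (constant).
So g_n = -5n + 3.
Evaluating at n = 20 gives g_{20} = -97.

-97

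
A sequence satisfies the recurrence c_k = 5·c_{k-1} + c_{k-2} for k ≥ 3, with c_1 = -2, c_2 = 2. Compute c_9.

Iterate the recurrence:
c_3 = 8, c_4 = 42, c_5 = 218, c_6 = 1132, c_7 = 5878, c_8 = 30522, c_9 = 158488.

158488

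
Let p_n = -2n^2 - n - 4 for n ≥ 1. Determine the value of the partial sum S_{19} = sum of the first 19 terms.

-5206

Over n = 1..19: Σn = 190, Σn² = 2470.
Total = (-2)·2470 + (-1)·190 + (-4)·19 = -5206.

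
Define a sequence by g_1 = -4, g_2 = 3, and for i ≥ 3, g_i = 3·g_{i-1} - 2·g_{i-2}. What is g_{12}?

Iterate the recurrence:
g_3 = 17, g_4 = 45, g_5 = 101, g_6 = 213, g_7 = 437, g_8 = 885, g_9 = 1781, g_{10} = 3573, g_{11} = 7157, g_{12} = 14325.
(Characteristic roots are 2 and 1.)

14325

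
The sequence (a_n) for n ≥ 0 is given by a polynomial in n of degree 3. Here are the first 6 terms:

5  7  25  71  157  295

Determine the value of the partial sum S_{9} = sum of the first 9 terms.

2973

1st diffs: 2, 18, 46, 86, 138.
2nd diffs: 16, 28, 40, 52.
3rd diffs: 12, 12, 12 (constant).
So a_n = 2n^3 + 2n^2 - 2n + 5.
Continuing: 497, 775, 1141.
Summing n = 0..8 (9 terms) gives 2973.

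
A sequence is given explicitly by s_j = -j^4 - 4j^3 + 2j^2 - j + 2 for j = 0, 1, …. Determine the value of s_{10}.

-13808

s_{10} = -1·10^4 - 4·10^3 + 2·10^2 - 1·10 + 2 = -13808.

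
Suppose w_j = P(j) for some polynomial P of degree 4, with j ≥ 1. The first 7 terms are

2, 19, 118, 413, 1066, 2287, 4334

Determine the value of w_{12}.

1st diffs: 17, 99, 295, 653, 1221, 2047.
2nd diffs: 82, 196, 358, 568, 826.
3rd diffs: 114, 162, 210, 258.
4th diffs: 48, 48, 48 (constant).
So w_j = 2j^4 - j^3 - 3j^2 + 3j + 1.
Evaluating at j = 12 gives w_{12} = 39349.

39349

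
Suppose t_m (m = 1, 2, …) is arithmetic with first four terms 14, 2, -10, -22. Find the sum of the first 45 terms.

-11250

Common difference d = -12.
t_m = 14 + (m - 1)·(-12).
t_{45} = -514; S = 45·(14 + (-514))/2 = -11250.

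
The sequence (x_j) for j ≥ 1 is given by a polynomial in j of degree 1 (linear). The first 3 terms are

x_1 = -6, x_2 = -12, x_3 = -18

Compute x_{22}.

1st diffs: -6, -6 (constant).
So x_j = -6j.
Evaluating at j = 22 gives x_{22} = -132.

-132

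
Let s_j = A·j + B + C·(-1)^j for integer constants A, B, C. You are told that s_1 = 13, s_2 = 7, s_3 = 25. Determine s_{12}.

The three given values yield: A + B - C = 13; 2A + B + C = 7; 3A + B - C = 25.
Subtracting the first from the second: A + 2C = -6.
Subtracting the second from the third: A - 2C = 18.
Solving: C = -6, A = 6, then B = 1.
So s_j = 6·j + 1 + (-6)·(-1)^j; at j=12 this is 67.

67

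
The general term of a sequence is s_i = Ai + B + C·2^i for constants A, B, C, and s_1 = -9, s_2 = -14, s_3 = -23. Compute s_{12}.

Plug in i = 1, 2, 3: A + B + 2C = -9; 2A + B + 4C = -14; 3A + B + 8C = -23.
Subtracting the first from the second: A + 2C = -5.
Subtracting the second from the third: A + 4C = -9.
Solving: C = -2, A = -1, then B = -4.
Hence s_{12} = -1·12 + (-4) + (-2)·4096 = -8208.

-8208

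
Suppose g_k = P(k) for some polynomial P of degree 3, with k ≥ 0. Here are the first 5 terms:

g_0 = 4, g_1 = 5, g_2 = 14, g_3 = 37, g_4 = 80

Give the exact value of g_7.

1st diffs: 1, 9, 23, 43.
2nd diffs: 8, 14, 20.
3rd diffs: 6, 6 (constant).
Newton forward-difference form: g_k = 4 + 1·C(k,1) + 8·C(k,2) + 6·C(k,3).
At k = 7: k = 7, so g_7 = 4 + 7 + 168 + 210 = 389.

389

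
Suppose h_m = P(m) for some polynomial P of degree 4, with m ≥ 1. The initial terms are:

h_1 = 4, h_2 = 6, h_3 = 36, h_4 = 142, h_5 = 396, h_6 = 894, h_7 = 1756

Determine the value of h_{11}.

12084

1st diffs: 2, 30, 106, 254, 498, 862.
2nd diffs: 28, 76, 148, 244, 364.
3rd diffs: 48, 72, 96, 120.
4th diffs: 24, 24, 24 (constant).
Newton forward-difference form: h_m = 4 + 2·C(m-1,1) + 28·C(m-1,2) + 48·C(m-1,3) + 24·C(m-1,4).
At m = 11: m-1 = 10, so h_{11} = 4 + 20 + 1260 + 5760 + 5040 = 12084.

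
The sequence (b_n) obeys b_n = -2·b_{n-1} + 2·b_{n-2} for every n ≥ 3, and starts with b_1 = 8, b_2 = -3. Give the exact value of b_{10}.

Applying the relation repeatedly:
b_3 = 22  b_4 = -50  b_5 = 144  b_6 = -388  b_7 = 1064  b_8 = -2904  b_9 = 7936  b_{10} = -21680.

-21680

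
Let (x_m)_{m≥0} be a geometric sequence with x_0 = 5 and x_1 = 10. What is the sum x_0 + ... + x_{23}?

83886075

Common ratio r = 2.
x_m = 5·2^(m-0).
S = 5·(2^24 - 1)/(2 - 1) = 5·(16777216 - 1)/(1) = 83886075.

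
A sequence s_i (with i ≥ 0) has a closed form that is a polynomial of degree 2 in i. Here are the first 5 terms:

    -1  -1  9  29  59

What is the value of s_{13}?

1st diffs: 0, 10, 20, 30.
2nd diffs: 10, 10, 10 (constant).
Newton forward-difference form: s_i = -1 + 10·C(i,2).
At i = 13: i = 13, so s_{13} = -1 + 780 = 779.

779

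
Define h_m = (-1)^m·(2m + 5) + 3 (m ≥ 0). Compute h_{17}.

(-1)^17 = -1; 2m + 5 at m=17 is 39; so h_{17} = -36.

-36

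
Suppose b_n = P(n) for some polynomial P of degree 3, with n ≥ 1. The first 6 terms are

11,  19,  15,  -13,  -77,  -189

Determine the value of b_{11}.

-1889

1st diffs: 8, -4, -28, -64, -112.
2nd diffs: -12, -24, -36, -48.
3rd diffs: -12, -12, -12 (constant).
Newton forward-difference form: b_n = 11 + 8·C(n-1,1) + (-12)·C(n-1,2) + (-12)·C(n-1,3).
At n = 11: n-1 = 10, so b_{11} = 11 + 80 - 540 - 1440 = -1889.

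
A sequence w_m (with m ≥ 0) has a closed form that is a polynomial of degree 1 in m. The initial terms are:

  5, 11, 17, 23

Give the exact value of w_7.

47

1st diffs: 6, 6, 6 (constant).
So w_m = 6m + 5.
Evaluating at m = 7 gives w_7 = 47.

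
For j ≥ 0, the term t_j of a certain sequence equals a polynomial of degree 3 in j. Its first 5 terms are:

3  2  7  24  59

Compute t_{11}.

1st diffs: -1, 5, 17, 35.
2nd diffs: 6, 12, 18.
3rd diffs: 6, 6 (constant).
Newton forward-difference form: t_j = 3 + (-1)·C(j,1) + 6·C(j,2) + 6·C(j,3).
At j = 11: j = 11, so t_{11} = 3 - 11 + 330 + 990 = 1312.

1312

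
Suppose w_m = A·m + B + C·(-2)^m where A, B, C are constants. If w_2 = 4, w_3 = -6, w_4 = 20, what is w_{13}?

-8170

The three given values yield: 2A + B + 4C = 4; 3A + B - 8C = -6; 4A + B + 16C = 20.
Subtracting the first from the second: A - 12C = -10.
Subtracting the second from the third: A + 24C = 26.
Solving: C = 1, A = 2, then B = -4.
So w_m = 2·m + (-4) + 1·(-2)^m; at m=13 this is -8170.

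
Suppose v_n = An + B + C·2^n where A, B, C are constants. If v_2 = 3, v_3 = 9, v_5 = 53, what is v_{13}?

16357

The three given values yield: 2A + B + 4C = 3; 3A + B + 8C = 9; 5A + B + 32C = 53.
Subtracting the first from the second: A + 4C = 6.
Subtracting the second from the third: 2A + 24C = 44.
Solving: C = 2, A = -2, then B = -1.
Hence v_{13} = -2·13 + (-1) + 2·8192 = 16357.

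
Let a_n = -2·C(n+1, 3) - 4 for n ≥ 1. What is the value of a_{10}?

-334

C(11, 3) = 165, so a_{10} = -334.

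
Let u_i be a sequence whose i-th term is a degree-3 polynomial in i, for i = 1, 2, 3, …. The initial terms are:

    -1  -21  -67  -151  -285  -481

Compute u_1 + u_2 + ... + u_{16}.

-38816

1st diffs: -20, -46, -84, -134, -196.
2nd diffs: -26, -38, -50, -62.
3rd diffs: -12, -12, -12 (constant).
Newton forward-difference form: u_i = -1 + (-20)·C(i-1,1) + (-26)·C(i-1,2) + (-12)·C(i-1,3).
Continuing: …, -751, -1107, -1561, -2125, …, u_{16} = -8491.
Summing i = 1..16 (16 terms) gives -38816.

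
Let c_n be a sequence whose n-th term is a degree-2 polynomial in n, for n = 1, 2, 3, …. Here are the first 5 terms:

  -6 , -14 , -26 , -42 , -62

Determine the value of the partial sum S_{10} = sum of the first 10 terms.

-900

1st diffs: -8, -12, -16, -20.
2nd diffs: -4, -4, -4 (constant).
Newton forward-difference form: c_n = -6 + (-8)·C(n-1,1) + (-4)·C(n-1,2).
Continuing: …, -86, -114, -146, -182, …, c_{10} = -222.
Summing n = 1..10 (10 terms) gives -900.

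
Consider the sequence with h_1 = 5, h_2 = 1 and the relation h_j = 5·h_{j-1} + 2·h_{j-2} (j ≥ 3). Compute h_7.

h_3 = 15;  h_4 = 77;  h_5 = 415;  h_6 = 2229;  h_7 = 11975.

11975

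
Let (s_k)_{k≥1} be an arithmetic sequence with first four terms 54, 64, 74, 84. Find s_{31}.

Common difference d = 10.
s_k = 54 + (k - 1)·10.
s_{31} = 54 + 30·10 = 354.

354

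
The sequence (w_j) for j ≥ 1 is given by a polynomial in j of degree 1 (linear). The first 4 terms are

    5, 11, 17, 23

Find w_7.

1st diffs: 6, 6, 6 (constant).
So w_j = 6j - 1.
Evaluating at j = 7 gives w_7 = 41.

41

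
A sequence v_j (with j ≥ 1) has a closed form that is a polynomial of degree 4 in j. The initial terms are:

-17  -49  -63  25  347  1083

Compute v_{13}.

43027

1st diffs: -32, -14, 88, 322, 736.
2nd diffs: 18, 102, 234, 414.
3rd diffs: 84, 132, 180.
4th diffs: 48, 48 (constant).
Newton forward-difference form: v_j = -17 + (-32)·C(j-1,1) + 18·C(j-1,2) + 84·C(j-1,3) + 48·C(j-1,4).
At j = 13: j-1 = 12, so v_{13} = -17 - 384 + 1188 + 18480 + 23760 = 43027.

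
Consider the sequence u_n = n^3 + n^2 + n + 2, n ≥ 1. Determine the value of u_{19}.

u_{19} = 1·19^3 + 1·19^2 + 1·19 + 2 = 7241.

7241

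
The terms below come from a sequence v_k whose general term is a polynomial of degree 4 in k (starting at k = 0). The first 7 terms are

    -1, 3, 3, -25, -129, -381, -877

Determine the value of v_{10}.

1st diffs: 4, 0, -28, -104, -252, -496.
2nd diffs: -4, -28, -76, -148, -244.
3rd diffs: -24, -48, -72, -96.
4th diffs: -24, -24, -24 (constant).
Newton forward-difference form: v_k = -1 + 4·C(k,1) + (-4)·C(k,2) + (-24)·C(k,3) + (-24)·C(k,4).
At k = 10: k = 10, so v_{10} = -1 + 40 - 180 - 2880 - 5040 = -8061.

-8061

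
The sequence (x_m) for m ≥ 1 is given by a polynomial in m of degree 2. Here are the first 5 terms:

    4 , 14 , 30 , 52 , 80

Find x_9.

1st diffs: 10, 16, 22, 28.
2nd diffs: 6, 6, 6 (constant).
Newton forward-difference form: x_m = 4 + 10·C(m-1,1) + 6·C(m-1,2).
At m = 9: m-1 = 8, so x_9 = 4 + 80 + 168 = 252.

252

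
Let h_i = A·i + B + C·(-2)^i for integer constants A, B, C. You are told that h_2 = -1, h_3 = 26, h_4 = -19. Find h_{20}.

-2097091

At i = 2, 3, 4: 2A + B + 4C = -1; 3A + B - 8C = 26; 4A + B + 16C = -19.
Subtracting the first from the second: A - 12C = 27.
Subtracting the second from the third: A + 24C = -45.
Solving: C = -2, A = 3, then B = 1.
Hence h_{20} = 3·20 + 1 + (-2)·1048576 = -2097091.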